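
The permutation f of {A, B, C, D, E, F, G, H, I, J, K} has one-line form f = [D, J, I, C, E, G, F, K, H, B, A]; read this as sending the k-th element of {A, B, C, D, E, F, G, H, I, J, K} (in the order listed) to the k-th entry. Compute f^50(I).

K

Tracing I → H → … returns to I after 6 steps, so I lies in a 6-cycle (A D C I H K).
On a 6-cycle, f^6 is the identity, so f^50 = f^2 there (50 ≡ 2 mod 6).
Advancing 2 steps from I: I → H → K.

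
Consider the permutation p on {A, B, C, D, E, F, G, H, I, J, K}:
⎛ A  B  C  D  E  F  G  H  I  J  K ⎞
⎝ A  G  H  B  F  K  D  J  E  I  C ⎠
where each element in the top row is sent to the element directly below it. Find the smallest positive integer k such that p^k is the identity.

21

Decomposing into disjoint cycles gives cycle lengths 7, 3, 1.
The order is lcm(7, 3) = 21.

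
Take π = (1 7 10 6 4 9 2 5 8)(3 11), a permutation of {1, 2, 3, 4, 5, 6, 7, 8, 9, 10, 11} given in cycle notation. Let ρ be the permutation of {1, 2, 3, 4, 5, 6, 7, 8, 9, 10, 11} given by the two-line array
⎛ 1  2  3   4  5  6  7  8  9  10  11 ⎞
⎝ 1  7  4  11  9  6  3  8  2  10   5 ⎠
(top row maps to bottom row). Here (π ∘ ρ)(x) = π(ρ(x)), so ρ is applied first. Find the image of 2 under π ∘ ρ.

10

First apply ρ: ρ(2) = 7, then π(7) = 10. Thus (π ∘ ρ)(2) = 10.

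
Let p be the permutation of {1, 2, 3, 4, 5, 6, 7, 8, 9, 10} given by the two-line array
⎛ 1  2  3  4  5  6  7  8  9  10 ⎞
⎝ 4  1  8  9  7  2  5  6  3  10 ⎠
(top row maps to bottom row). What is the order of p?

Decomposing into disjoint cycles gives cycle lengths 7, 2, 1.
The order of p is the least common multiple of its cycle lengths: lcm(7, 2) = 14.

14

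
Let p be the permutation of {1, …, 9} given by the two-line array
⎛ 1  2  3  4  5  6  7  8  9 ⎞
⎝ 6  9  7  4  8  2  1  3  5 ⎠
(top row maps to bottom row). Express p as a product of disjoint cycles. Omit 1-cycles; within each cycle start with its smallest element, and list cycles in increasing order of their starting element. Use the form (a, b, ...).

From 1: 1 → 6 → 2 → 9 → 5 → 8 → 3 → 7 → 1, closing the cycle (1, 6, 2, 9, 5, 8, 3, 7).
Repeating from the next unused element and collecting all non-trivial cycles gives (1, 6, 2, 9, 5, 8, 3, 7).

(1, 6, 2, 9, 5, 8, 3, 7)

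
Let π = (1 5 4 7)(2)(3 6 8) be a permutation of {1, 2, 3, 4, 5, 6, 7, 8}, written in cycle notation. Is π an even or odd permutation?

odd

The cycle lengths are 4, 3, 1.
A cycle of length ℓ contributes ℓ−1 transpositions, so π is a product of 3 + 2 = 5 transpositions — odd.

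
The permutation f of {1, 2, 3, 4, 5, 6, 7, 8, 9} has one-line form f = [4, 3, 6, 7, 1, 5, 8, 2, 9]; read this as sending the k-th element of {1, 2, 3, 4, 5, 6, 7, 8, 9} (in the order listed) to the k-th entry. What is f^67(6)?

4

Tracing 6 → 5 → … returns to 6 after 8 steps, so 6 lies in an 8-cycle (1, 4, 7, 8, 2, 3, 6, 5).
Since the cycle has length 8, f^67 acts on it the same as f^3 (67 mod 8 = 3).
Stepping 3 places around the cycle: 6 → 5 → 1 → 4.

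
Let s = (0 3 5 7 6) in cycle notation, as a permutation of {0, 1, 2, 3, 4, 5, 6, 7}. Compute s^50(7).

7

7 lies in the 5-cycle (0 3 5 7 6).
Since the cycle has length 5, s^50 acts on it the same as s^0 (50 mod 5 = 0).
So s^50(7) = 7.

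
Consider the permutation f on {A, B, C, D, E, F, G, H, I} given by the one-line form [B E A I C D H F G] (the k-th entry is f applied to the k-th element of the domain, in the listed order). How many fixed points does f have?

0

No element satisfies f(x) = x, so there are 0 fixed points.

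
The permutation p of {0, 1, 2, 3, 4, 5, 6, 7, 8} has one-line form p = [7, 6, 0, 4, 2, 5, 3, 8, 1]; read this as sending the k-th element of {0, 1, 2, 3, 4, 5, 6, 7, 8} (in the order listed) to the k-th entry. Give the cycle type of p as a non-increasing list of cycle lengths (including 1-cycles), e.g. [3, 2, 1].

[8, 1]

The disjoint cycles are (0 7 8 1 6 3 4 2)(5), with lengths 8, 1 in non-increasing order.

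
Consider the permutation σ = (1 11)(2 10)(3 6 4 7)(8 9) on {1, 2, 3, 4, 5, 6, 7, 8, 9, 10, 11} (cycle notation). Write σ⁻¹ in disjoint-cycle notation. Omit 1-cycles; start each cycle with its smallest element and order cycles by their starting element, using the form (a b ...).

(1 11)(2 10)(3 7 4 6)(8 9)

Inverting a permutation written in cycle notation just reverses the order within every cycle.
Reversing each cycle of σ and rotating so the smallest element leads gives (1 11)(2 10)(3 7 4 6)(8 9).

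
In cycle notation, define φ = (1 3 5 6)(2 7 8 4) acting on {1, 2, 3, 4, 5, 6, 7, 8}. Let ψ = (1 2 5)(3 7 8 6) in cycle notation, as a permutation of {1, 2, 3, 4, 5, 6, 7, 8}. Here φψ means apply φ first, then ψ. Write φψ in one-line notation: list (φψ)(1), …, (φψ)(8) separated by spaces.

For each element, apply φ then ψ: 1 → 3 → 7; 2 → 7 → 8; 3 → 5 → 1; 4 → 2 → 5; 5 → 6 → 3; 6 → 1 → 2; 7 → 8 → 6; 8 → 4 → 4.
Collecting the images, φψ = [7 8 1 5 3 2 6 4].

7 8 1 5 3 2 6 4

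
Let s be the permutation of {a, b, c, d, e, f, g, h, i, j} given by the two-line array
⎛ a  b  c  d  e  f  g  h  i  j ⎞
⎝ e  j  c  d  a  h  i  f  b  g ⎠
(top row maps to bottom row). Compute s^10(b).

Tracing b → j → … returns to b after 4 steps, so b lies in a 4-cycle (b j g i).
On a 4-cycle, s^4 is the identity, so s^10 = s^2 there (10 ≡ 2 mod 4).
Advancing 2 steps from b: b → j → g.

g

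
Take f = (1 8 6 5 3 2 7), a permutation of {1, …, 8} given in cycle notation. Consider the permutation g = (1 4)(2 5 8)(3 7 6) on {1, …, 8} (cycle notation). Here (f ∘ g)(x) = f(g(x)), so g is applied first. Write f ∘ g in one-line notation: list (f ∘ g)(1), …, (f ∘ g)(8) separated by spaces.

4 3 1 8 6 2 5 7

For each element, apply g then f: 1 → 4 → 4; 2 → 5 → 3; 3 → 7 → 1; 4 → 1 → 8; 5 → 8 → 6; 6 → 3 → 2; 7 → 6 → 5; 8 → 2 → 7.
So f ∘ g in one-line form is 4 3 1 8 6 2 5 7.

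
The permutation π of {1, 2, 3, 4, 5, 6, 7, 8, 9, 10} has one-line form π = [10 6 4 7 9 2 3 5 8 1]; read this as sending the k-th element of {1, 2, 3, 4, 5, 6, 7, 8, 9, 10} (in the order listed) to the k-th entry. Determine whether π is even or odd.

even

In disjoint-cycle form the cycle lengths are 3, 3, 2, 2.
A cycle of length ℓ contributes ℓ−1 transpositions, so π is a product of 2 + 2 + 1 + 1 = 6 transpositions — even.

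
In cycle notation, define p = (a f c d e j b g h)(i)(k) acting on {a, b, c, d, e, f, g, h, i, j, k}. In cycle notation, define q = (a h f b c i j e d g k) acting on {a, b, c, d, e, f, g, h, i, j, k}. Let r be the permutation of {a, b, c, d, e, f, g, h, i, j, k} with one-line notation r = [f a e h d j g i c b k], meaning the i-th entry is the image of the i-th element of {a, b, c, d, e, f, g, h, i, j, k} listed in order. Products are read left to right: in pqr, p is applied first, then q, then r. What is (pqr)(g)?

j

Chase g: p(g) = h; q(h) = f; r(f) = j. Hence (pqr)(g) = j.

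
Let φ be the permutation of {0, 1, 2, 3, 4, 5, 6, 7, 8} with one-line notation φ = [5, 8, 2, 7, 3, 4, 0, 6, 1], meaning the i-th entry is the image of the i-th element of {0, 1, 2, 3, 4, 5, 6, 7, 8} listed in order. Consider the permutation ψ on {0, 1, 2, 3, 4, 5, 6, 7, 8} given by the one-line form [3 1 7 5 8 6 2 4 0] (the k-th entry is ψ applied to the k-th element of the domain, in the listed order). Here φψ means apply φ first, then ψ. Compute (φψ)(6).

3

φ(6) = 0, then ψ(0) = 3; composing gives (φψ)(6) = 3.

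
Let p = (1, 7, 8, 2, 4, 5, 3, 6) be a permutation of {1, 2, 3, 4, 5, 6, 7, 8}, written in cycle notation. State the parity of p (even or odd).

The cycle lengths are 8.
A cycle of length ℓ contributes ℓ−1 transpositions, so p is a product of 7 transpositions — odd.

odd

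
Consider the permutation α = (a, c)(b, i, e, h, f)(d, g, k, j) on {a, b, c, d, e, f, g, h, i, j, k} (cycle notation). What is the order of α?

20

The disjoint cycles have lengths 5, 4, 2.
The order is lcm(5, 4, 2) = 20.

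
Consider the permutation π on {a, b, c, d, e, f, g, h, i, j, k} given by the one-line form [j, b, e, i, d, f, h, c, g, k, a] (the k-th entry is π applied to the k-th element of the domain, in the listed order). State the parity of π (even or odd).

odd

In disjoint-cycle form the cycle lengths are 6, 3, 1, 1.
A cycle is odd iff its length is even; π has 1 even-length cycle, so sgn(π) = (−1)^1 and π is odd.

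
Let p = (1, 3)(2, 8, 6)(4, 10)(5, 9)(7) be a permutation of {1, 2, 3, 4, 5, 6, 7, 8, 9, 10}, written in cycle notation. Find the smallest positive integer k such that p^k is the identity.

6

The cycle type of p is (3, 2, 2, 2, 1).
Since disjoint cycles commute, ord(p) = lcm(3, 2, 2, 2) = 6.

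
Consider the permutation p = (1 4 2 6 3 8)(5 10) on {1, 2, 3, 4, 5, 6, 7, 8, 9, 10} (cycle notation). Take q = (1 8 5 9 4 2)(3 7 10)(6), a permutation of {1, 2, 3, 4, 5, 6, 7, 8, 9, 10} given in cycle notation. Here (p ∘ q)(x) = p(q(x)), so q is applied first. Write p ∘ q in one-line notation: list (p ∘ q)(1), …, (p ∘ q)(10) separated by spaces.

1 4 7 6 9 3 5 10 2 8

(p ∘ q)(x) = p(q(x)). Computing each image: p(q(1)) = p(8) = 1, p(q(2)) = p(1) = 4, p(q(3)) = p(7) = 7, p(q(4)) = p(2) = 6, p(q(5)) = p(9) = 9, p(q(6)) = p(6) = 3, p(q(7)) = p(10) = 5, p(q(8)) = p(5) = 10, p(q(9)) = p(4) = 2, p(q(10)) = p(3) = 8.
Hence p ∘ q = [1 4 7 6 9 3 5 10 2 8].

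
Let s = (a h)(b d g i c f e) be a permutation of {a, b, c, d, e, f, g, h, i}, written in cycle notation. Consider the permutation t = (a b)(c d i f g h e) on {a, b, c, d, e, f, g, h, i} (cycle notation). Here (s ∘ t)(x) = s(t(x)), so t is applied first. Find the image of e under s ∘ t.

f

First apply t: t(e) = c, then s(c) = f. Thus (s ∘ t)(e) = f.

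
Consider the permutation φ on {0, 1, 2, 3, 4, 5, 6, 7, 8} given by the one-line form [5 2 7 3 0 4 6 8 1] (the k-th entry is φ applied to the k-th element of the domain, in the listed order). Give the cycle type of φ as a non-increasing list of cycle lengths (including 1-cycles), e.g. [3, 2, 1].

The disjoint cycles are (0, 5, 4)(1, 2, 7, 8)(3)(6), with lengths 4, 3, 1, 1 in non-increasing order.

[4, 3, 1, 1]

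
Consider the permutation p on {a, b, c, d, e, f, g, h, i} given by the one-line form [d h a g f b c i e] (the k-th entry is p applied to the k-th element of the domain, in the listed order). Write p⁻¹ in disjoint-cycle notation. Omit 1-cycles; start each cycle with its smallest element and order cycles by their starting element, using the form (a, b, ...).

The cycle decomposition of p is (a, d, g, c)(b, h, i, e, f).
Reversing each cycle (and rotating so the smallest element leads) gives p⁻¹ = (a, c, g, d)(b, f, e, i, h).

(a, c, g, d)(b, f, e, i, h)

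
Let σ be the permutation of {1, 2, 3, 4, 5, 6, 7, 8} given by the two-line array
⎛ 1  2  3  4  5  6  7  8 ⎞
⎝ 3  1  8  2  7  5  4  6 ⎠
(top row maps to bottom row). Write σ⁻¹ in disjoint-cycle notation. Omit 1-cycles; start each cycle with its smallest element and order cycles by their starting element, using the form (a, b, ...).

First write σ in disjoint cycles: (1, 3, 8, 6, 5, 7, 4, 2).
The inverse reverses every cycle; in canonical form, σ⁻¹ = (1, 2, 4, 7, 5, 6, 8, 3).

(1, 2, 4, 7, 5, 6, 8, 3)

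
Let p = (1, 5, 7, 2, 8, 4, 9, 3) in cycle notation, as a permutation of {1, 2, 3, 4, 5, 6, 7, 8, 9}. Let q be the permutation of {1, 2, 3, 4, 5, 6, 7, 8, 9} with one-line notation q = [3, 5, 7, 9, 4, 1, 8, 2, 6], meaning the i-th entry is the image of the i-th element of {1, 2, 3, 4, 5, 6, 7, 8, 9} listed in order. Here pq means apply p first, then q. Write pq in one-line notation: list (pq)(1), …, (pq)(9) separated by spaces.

(pq)(x) = q(p(x)). Computing each image: q(p(1)) = q(5) = 4, q(p(2)) = q(8) = 2, q(p(3)) = q(1) = 3, q(p(4)) = q(9) = 6, q(p(5)) = q(7) = 8, q(p(6)) = q(6) = 1, q(p(7)) = q(2) = 5, q(p(8)) = q(4) = 9, q(p(9)) = q(3) = 7.
Hence pq = [4 2 3 6 8 1 5 9 7].

4 2 3 6 8 1 5 9 7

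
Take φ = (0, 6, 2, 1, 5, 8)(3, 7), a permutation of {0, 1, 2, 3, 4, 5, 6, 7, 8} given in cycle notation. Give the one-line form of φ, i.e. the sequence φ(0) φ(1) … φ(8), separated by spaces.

Reading each image from the cycles: 0↦6, 1↦5, 2↦1, 3↦7, 4↦4, 5↦8, 6↦2, 7↦3, 8↦0.
So the one-line form is 6 5 1 7 4 8 2 3 0.

6 5 1 7 4 8 2 3 0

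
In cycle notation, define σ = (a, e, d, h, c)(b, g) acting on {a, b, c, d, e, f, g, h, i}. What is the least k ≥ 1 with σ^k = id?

10

The disjoint cycles have lengths 5, 2, 1, 1.
The order is lcm(5, 2) = 10.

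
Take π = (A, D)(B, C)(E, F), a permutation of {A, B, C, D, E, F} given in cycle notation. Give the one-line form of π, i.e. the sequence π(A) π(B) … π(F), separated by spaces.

D C B A F E

Image by image: A→D, B→C, C→B, D→A, E→F, F→E.
Listing these in domain order gives D C B A F E.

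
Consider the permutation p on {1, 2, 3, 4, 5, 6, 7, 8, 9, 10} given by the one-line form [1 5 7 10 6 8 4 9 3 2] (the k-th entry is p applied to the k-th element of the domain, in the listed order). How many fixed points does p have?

1

The fixed points (elements with p(x) = x) are {1}, so there is 1.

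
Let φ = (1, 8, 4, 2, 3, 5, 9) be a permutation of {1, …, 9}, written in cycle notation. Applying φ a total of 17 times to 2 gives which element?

2 lies in the 7-cycle (1, 8, 4, 2, 3, 5, 9).
Powers repeat with period 7 on this cycle, and 17 mod 7 = 3, so φ^17(2) = φ^3(2).
Advancing 3 steps from 2: 2 → 3 → 5 → 9.

9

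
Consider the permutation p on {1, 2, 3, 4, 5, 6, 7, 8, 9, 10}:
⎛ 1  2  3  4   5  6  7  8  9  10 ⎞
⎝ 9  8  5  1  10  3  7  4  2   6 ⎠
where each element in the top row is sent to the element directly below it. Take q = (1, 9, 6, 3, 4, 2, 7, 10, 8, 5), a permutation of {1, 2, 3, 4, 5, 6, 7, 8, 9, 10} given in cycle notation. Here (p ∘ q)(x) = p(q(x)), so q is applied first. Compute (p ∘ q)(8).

First apply q: q(8) = 5, then p(5) = 10. Thus (p ∘ q)(8) = 10.

10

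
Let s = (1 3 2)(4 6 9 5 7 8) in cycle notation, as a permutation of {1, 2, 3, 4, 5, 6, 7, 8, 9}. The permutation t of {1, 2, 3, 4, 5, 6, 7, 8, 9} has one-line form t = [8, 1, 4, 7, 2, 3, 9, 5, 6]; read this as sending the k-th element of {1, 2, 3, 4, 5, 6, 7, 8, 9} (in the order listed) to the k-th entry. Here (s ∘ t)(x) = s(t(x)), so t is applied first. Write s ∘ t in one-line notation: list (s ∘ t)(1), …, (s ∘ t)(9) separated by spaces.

Chase each element through t then s: 1 → 8 → 4; 2 → 1 → 3; 3 → 4 → 6; 4 → 7 → 8; 5 → 2 → 1; 6 → 3 → 2; 7 → 9 → 5; 8 → 5 → 7; 9 → 6 → 9.
So s ∘ t in one-line form is 4 3 6 8 1 2 5 7 9.

4 3 6 8 1 2 5 7 9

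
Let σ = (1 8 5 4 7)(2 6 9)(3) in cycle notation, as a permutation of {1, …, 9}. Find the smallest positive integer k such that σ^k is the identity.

The cycle type of σ is (5, 3, 1).
The order of σ is the least common multiple of its cycle lengths: lcm(5, 3) = 15.

15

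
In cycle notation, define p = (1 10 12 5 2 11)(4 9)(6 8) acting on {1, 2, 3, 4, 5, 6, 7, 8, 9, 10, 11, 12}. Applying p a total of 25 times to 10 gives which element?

12

10 lies in the 6-cycle (1 10 12 5 2 11).
On a 6-cycle, p^6 is the identity, so p^25 = p^1 there (25 ≡ 1 mod 6).
Advancing 1 step from 10: 10 → 12.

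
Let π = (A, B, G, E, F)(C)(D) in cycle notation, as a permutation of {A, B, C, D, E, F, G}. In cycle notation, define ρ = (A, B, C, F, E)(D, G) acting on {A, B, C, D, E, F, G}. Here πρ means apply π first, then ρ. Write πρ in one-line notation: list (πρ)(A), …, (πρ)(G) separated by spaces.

C D F G E B A

For each element, apply π then ρ: A → B → C; B → G → D; C → C → F; D → D → G; E → F → E; F → A → B; G → E → A.
Collecting the images, πρ = [C D F G E B A].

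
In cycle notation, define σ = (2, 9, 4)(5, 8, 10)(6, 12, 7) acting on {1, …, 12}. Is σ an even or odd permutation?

even

The cycle lengths are 3, 3, 3, 1, 1, 1.
A cycle of length ℓ contributes ℓ−1 transpositions, so σ is a product of 2 + 2 + 2 = 6 transpositions — even.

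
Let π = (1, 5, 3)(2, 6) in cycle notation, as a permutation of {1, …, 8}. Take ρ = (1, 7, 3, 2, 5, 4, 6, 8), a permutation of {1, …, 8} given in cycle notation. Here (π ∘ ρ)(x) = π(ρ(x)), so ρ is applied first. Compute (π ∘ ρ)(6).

ρ(6) = 8, then π(8) = 8; composing gives (π ∘ ρ)(6) = 8.

8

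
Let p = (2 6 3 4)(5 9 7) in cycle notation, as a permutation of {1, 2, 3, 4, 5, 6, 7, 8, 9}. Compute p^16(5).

9

5 lies in the 3-cycle (5 9 7).
On a 3-cycle, p^3 is the identity, so p^16 = p^1 there (16 ≡ 1 mod 3).
Advancing 1 step from 5: 5 → 9.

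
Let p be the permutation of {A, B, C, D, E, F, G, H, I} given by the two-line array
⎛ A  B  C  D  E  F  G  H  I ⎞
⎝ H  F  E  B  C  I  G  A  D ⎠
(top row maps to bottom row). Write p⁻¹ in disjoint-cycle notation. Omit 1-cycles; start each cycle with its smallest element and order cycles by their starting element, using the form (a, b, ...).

The cycle decomposition of p is (A, H)(B, F, I, D)(C, E).
The inverse reverses every cycle; in canonical form, p⁻¹ = (A, H)(B, D, I, F)(C, E).

(A, H)(B, D, I, F)(C, E)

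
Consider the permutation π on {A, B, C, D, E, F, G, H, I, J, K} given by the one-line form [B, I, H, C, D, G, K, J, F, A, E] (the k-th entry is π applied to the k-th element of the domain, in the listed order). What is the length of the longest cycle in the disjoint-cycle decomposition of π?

Decomposing into disjoint cycles gives (A B I F G K E D C H J); the longest has length 11.

11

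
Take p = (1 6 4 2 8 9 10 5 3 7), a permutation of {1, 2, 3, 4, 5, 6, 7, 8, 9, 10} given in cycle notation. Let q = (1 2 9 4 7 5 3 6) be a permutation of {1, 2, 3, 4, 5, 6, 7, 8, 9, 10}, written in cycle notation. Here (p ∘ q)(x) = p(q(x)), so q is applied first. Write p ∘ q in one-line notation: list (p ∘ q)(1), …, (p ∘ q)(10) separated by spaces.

8 10 4 1 7 6 3 9 2 5

(p ∘ q)(x) = p(q(x)). Computing each image: p(q(1)) = p(2) = 8, p(q(2)) = p(9) = 10, p(q(3)) = p(6) = 4, p(q(4)) = p(7) = 1, p(q(5)) = p(3) = 7, p(q(6)) = p(1) = 6, p(q(7)) = p(5) = 3, p(q(8)) = p(8) = 9, p(q(9)) = p(4) = 2, p(q(10)) = p(10) = 5.
Hence p ∘ q = [8 10 4 1 7 6 3 9 2 5].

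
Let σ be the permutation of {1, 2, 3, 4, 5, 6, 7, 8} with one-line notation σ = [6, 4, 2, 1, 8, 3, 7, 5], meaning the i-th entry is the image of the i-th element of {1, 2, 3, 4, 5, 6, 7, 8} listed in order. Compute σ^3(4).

Tracing 4 → 1 → … returns to 4 after 5 steps, so 4 lies in a 5-cycle (1 6 3 2 4).
Stepping 3 places around the cycle: 4 → 1 → 6 → 3.

3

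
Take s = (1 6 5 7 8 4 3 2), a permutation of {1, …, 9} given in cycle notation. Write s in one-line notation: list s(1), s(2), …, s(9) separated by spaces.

6 1 2 3 7 5 8 4 9

Image by image: 1→6, 2→1, 3→2, 4→3, 5→7, 6→5, 7→8, 8→4, 9→9.
So the one-line form is 6 1 2 3 7 5 8 4 9.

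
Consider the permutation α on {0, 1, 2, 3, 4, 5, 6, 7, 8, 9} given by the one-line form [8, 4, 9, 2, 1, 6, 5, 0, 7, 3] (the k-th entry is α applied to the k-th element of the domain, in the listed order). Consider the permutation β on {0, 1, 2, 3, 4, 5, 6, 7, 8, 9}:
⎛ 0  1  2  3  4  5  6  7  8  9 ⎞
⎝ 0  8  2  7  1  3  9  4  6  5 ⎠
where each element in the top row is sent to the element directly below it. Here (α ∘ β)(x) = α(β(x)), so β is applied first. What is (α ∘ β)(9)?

(α ∘ β)(9) = α(β(9)). β(9) = 5, then α(5) = 6. So (α ∘ β)(9) = 6.

6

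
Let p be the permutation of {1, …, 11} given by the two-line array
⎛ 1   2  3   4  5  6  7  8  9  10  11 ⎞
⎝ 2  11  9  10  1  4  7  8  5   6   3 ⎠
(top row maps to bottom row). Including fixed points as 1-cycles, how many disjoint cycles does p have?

4

The cycle decomposition is (1, 2, 11, 3, 9, 5)(4, 10, 6)(7)(8), which has 4 cycles (counting 1-cycles).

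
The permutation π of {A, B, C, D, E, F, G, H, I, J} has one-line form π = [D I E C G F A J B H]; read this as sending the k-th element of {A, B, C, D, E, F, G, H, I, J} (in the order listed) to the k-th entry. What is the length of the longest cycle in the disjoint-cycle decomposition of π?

Decomposing into disjoint cycles gives (A D C E G)(B I)(H J); the longest has length 5.

5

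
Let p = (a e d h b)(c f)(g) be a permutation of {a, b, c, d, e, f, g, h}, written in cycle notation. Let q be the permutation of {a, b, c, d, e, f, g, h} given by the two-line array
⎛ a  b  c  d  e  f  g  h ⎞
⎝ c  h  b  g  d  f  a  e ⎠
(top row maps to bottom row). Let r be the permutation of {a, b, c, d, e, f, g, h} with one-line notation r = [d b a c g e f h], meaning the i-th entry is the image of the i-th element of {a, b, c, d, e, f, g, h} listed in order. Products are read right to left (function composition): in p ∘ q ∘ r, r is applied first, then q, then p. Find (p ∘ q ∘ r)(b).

Chase b: r(b) = b; q(b) = h; p(h) = b. Hence (p ∘ q ∘ r)(b) = b.

b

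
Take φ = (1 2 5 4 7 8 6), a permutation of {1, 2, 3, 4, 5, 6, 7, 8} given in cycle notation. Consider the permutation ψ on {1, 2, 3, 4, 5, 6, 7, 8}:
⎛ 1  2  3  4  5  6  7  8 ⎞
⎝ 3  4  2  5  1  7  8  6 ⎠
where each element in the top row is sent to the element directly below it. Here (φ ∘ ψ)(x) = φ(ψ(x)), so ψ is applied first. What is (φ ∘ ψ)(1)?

3

ψ(1) = 3, then φ(3) = 3; composing gives (φ ∘ ψ)(1) = 3.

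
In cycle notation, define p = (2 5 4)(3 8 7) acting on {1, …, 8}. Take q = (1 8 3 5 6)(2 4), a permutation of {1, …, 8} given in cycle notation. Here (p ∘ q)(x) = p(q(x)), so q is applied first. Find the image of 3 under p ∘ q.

First apply q: q(3) = 5, then p(5) = 4. Thus (p ∘ q)(3) = 4.

4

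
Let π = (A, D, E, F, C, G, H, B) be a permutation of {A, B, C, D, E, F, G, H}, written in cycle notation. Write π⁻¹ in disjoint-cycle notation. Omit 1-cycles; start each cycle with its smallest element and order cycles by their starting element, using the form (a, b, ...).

(A, B, H, G, C, F, E, D)

Inverting a permutation written in cycle notation just reverses the order within every cycle.
Reversing each cycle of π and rotating so the smallest element leads gives (A, B, H, G, C, F, E, D).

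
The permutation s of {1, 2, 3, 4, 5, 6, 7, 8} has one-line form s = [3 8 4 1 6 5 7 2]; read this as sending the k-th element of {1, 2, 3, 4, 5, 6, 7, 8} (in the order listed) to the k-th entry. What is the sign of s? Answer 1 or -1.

1

In disjoint-cycle form the cycle lengths are 3, 2, 2, 1.
A cycle is odd iff its length is even; s has 2 even-length cycles, so sgn(s) = (−1)^2 and s is even.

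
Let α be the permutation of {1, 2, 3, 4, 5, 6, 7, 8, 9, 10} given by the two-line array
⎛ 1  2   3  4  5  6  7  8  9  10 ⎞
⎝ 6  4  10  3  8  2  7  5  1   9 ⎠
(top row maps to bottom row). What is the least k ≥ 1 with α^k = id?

14

The disjoint-cycle form of α has cycle lengths 7, 2, 1.
The order of α is the least common multiple of its cycle lengths: lcm(7, 2) = 14.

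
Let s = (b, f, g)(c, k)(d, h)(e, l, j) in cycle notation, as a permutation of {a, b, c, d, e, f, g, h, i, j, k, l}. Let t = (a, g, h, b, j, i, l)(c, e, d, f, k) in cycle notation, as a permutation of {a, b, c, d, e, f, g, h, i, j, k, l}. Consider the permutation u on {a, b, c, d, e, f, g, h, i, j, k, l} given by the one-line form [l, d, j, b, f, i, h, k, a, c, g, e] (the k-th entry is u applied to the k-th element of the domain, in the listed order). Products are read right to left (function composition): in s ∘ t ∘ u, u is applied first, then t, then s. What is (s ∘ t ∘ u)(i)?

Chase i: u(i) = a; t(a) = g; s(g) = b. Hence (s ∘ t ∘ u)(i) = b.

b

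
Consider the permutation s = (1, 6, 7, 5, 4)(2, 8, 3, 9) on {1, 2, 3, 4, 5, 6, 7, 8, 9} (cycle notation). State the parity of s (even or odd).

odd

The cycle lengths are 5, 4.
A cycle of length ℓ contributes ℓ−1 transpositions, so s is a product of 4 + 3 = 7 transpositions — odd.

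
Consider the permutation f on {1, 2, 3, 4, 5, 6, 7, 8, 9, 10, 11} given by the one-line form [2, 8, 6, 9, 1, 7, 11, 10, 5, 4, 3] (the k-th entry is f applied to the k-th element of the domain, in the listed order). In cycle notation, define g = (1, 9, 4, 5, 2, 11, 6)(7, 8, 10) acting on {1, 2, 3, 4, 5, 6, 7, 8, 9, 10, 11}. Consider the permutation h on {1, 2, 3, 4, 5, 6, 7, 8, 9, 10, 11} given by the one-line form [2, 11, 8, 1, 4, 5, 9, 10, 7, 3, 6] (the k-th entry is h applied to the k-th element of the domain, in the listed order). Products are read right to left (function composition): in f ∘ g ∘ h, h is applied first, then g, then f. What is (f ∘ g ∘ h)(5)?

1

(f ∘ g ∘ h)(5) = f(g(h(5))). h(5) = 4, then g(4) = 5, then f(5) = 1, so the result is 1.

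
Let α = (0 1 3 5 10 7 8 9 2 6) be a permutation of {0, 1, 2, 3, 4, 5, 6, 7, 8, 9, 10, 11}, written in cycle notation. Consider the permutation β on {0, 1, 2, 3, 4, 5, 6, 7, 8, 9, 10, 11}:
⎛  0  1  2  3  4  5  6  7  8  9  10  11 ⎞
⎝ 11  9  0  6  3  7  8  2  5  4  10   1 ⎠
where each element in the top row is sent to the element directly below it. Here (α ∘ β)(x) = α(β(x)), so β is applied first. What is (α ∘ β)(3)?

β(3) = 6, then α(6) = 0; composing gives (α ∘ β)(3) = 0.

0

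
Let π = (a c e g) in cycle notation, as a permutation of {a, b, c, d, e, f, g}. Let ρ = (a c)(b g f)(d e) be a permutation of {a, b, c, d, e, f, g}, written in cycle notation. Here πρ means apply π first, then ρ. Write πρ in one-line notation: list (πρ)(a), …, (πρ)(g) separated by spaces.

a g d e f b c

(πρ)(x) = ρ(π(x)). Computing each image: ρ(π(a)) = ρ(c) = a, ρ(π(b)) = ρ(b) = g, ρ(π(c)) = ρ(e) = d, ρ(π(d)) = ρ(d) = e, ρ(π(e)) = ρ(g) = f, ρ(π(f)) = ρ(f) = b, ρ(π(g)) = ρ(a) = c.
Hence πρ = [a g d e f b c].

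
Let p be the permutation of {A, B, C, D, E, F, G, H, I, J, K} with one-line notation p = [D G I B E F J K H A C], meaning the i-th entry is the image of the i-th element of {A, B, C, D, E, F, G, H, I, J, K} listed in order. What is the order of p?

Decomposing into disjoint cycles gives cycle lengths 5, 4, 1, 1.
The order is lcm(5, 4) = 20.

20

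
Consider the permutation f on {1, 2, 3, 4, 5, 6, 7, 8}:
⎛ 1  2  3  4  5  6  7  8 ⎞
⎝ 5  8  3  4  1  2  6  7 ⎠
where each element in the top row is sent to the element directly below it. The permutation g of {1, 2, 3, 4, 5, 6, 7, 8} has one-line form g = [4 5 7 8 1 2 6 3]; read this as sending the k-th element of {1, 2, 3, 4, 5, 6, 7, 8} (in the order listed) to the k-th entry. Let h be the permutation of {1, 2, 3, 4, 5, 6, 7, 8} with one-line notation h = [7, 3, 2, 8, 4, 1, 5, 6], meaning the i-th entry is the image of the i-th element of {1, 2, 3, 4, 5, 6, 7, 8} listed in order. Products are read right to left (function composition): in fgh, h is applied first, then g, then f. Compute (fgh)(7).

(fgh)(7) = f(g(h(7))). h(7) = 5, then g(5) = 1, then f(1) = 5, so the result is 5.

5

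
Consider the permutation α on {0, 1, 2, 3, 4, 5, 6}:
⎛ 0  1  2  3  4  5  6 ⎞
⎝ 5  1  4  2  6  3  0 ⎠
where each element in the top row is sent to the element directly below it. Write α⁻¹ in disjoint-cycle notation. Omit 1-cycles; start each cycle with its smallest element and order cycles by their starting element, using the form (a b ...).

The cycle decomposition of α is (0 5 3 2 4 6).
The inverse reverses every cycle; in canonical form, α⁻¹ = (0 6 4 2 3 5).

(0 6 4 2 3 5)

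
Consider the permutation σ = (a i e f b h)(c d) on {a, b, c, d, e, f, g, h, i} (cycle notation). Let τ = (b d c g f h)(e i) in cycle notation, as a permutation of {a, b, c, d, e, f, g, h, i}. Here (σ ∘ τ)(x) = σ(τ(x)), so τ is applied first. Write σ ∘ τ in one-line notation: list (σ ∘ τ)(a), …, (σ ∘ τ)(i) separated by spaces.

i c g d e a b h f

Chase each element through τ then σ: a → a → i; b → d → c; c → g → g; d → c → d; e → i → e; f → h → a; g → f → b; h → b → h; i → e → f.
Collecting the images, σ ∘ τ = [i c g d e a b h f].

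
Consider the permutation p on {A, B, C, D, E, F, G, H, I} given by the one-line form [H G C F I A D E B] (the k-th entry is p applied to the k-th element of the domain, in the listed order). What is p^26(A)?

E

Tracing A → H → … returns to A after 8 steps, so A lies in an 8-cycle (A H E I B G D F).
On an 8-cycle, p^8 is the identity, so p^26 = p^2 there (26 ≡ 2 mod 8).
Stepping 2 places around the cycle: A → H → E.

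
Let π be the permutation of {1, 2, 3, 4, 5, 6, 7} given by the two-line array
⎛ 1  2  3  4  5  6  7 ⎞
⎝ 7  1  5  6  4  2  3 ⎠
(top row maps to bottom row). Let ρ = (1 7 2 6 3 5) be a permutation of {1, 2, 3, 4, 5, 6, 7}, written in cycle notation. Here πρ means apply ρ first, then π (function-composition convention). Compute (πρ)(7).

1

(πρ)(7) = π(ρ(7)). ρ(7) = 2, then π(2) = 1. So (πρ)(7) = 1.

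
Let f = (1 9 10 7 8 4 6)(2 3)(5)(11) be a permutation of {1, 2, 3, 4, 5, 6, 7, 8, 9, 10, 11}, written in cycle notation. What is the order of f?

The disjoint cycles have lengths 7, 2, 1, 1.
The order of f is the least common multiple of its cycle lengths: lcm(7, 2) = 14.

14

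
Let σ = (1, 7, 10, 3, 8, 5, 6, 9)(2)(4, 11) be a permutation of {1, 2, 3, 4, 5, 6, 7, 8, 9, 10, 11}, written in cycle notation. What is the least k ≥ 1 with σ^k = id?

8

The cycle type of σ is (8, 2, 1).
The order is lcm(8, 2) = 8.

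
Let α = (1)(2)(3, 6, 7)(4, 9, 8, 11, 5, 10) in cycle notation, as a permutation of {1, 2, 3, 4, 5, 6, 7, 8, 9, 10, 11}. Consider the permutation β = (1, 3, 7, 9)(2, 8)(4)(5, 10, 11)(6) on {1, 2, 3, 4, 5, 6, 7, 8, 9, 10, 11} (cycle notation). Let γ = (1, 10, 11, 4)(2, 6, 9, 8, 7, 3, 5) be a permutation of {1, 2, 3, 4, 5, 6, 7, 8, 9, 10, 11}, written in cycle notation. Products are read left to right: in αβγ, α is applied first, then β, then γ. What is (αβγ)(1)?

5

Chase 1: α(1) = 1; β(1) = 3; γ(3) = 5. Hence (αβγ)(1) = 5.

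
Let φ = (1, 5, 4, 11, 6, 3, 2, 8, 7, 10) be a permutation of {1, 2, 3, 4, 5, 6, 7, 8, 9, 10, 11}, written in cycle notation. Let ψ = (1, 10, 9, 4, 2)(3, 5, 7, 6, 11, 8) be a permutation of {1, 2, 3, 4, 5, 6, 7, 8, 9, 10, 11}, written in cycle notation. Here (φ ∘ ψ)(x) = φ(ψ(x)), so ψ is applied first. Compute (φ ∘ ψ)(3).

4

(φ ∘ ψ)(3) = φ(ψ(3)). ψ(3) = 5, then φ(5) = 4. So (φ ∘ ψ)(3) = 4.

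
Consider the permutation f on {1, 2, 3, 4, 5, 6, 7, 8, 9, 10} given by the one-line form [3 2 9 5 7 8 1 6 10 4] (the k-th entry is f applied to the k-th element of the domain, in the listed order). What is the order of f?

14

Decomposing into disjoint cycles gives cycle lengths 7, 2, 1.
The order of f is the least common multiple of its cycle lengths: lcm(7, 2) = 14.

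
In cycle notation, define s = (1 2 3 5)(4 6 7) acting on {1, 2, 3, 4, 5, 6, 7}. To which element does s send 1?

2

Within (1 2 3 5), 1 ↦ 2.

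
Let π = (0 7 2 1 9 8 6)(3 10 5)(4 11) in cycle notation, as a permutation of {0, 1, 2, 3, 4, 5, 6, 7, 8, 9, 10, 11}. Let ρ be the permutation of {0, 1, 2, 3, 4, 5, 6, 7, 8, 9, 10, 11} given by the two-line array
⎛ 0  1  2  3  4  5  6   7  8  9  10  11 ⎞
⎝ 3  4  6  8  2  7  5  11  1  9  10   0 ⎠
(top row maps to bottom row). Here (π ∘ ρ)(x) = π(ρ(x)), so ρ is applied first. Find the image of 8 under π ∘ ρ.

ρ(8) = 1, then π(1) = 9; composing gives (π ∘ ρ)(8) = 9.

9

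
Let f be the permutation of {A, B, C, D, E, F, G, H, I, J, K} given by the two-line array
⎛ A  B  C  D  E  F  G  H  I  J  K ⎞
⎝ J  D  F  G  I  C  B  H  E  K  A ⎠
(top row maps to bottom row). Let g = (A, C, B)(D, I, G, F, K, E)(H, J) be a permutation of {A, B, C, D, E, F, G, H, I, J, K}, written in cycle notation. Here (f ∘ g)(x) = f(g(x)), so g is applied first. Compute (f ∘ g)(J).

H

(f ∘ g)(J) = f(g(J)). g(J) = H, then f(H) = H. So (f ∘ g)(J) = H.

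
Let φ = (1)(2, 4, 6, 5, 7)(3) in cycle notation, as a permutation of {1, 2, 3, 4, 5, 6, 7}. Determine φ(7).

2

In the cycle (2, 4, 6, 5, 7), 7 is followed by 2, so φ(7) = 2.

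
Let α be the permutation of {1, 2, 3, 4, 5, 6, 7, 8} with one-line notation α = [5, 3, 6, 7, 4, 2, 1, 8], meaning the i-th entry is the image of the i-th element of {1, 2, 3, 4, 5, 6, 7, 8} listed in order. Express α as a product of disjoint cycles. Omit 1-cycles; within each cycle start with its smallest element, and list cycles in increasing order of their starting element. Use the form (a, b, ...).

(1, 5, 4, 7)(2, 3, 6)

From 1: 1 → 5 → 4 → 7 → 1, closing the cycle (1, 5, 4, 7).
Repeating from the next unused element and collecting all non-trivial cycles gives (1, 5, 4, 7)(2, 3, 6).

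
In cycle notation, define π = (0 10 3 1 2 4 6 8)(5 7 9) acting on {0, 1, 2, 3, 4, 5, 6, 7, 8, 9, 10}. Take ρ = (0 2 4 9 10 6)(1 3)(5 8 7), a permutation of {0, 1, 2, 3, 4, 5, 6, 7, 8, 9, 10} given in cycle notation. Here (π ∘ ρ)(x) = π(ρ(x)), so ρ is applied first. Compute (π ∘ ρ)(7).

ρ(7) = 5, then π(5) = 7; composing gives (π ∘ ρ)(7) = 7.

7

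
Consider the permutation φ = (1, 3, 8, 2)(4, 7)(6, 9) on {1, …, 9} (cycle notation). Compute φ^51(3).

3 lies in the 4-cycle (1, 3, 8, 2).
Powers repeat with period 4 on this cycle, and 51 mod 4 = 3, so φ^51(3) = φ^3(3).
Advancing 3 steps from 3: 3 → 8 → 2 → 1.

1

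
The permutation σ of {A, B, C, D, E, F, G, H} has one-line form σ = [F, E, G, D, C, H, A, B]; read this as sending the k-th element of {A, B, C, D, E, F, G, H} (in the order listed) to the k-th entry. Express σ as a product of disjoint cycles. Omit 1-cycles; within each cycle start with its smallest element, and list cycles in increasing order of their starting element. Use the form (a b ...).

(A F H B E C G)

Start at A and follow images: A → F → H → B → E → C → G → A, giving the cycle (A F H B E C G).
Repeating from the next unused element and collecting all non-trivial cycles gives (A F H B E C G).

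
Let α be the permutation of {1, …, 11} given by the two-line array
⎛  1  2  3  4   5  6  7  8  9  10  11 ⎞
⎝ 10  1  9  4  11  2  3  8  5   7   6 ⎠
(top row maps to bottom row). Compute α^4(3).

6

Tracing 3 → 9 → … returns to 3 after 9 steps, so 3 lies in a 9-cycle (1 10 7 3 9 5 11 6 2).
Advancing 4 steps from 3: 3 → 9 → 5 → 11 → 6.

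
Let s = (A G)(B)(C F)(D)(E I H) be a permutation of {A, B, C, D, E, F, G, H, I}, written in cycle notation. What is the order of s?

The disjoint cycles have lengths 3, 2, 2, 1, 1.
The order is lcm(3, 2, 2) = 6.

6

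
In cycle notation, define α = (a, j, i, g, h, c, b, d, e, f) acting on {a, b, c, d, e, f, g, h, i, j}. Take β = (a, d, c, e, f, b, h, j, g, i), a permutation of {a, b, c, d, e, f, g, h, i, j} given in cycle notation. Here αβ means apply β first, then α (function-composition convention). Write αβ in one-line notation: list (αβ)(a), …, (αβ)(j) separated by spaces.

(αβ)(x) = α(β(x)). Computing each image: α(β(a)) = α(d) = e, α(β(b)) = α(h) = c, α(β(c)) = α(e) = f, α(β(d)) = α(c) = b, α(β(e)) = α(f) = a, α(β(f)) = α(b) = d, α(β(g)) = α(i) = g, α(β(h)) = α(j) = i, α(β(i)) = α(a) = j, α(β(j)) = α(g) = h.
Hence αβ = [e c f b a d g i j h].

e c f b a d g i j h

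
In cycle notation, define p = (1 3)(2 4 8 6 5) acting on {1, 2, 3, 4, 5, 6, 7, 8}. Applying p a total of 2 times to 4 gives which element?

4 lies in the 5-cycle (2 4 8 6 5).
Advancing 2 steps from 4: 4 → 8 → 6.

6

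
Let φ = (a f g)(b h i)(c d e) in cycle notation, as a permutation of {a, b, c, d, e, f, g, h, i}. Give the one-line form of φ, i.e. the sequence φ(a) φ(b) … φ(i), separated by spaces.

Each element maps to the next entry in its cycle (wrapping to the front): a→f, b→h, c→d, d→e, e→c, f→g, g→a, h→i, i→b.
So the one-line form is f h d e c g a i b.

f h d e c g a i b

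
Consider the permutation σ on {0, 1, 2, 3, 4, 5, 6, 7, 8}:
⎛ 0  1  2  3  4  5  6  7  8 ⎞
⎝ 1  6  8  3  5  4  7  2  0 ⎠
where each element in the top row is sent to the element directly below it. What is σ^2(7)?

Tracing 7 → 2 → … returns to 7 after 6 steps, so 7 lies in a 6-cycle (0, 1, 6, 7, 2, 8).
Advancing 2 steps from 7: 7 → 2 → 8.

8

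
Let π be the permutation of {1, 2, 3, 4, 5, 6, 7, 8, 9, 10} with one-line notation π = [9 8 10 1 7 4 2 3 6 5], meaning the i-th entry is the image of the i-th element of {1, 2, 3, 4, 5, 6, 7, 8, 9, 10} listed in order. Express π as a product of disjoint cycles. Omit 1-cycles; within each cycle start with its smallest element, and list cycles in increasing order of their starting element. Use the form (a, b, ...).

Start at 1 and follow images: 1 → 9 → 6 → 4 → 1, giving the cycle (1, 9, 6, 4).
Continuing from each remaining unvisited element yields (1, 9, 6, 4)(2, 8, 3, 10, 5, 7).

(1, 9, 6, 4)(2, 8, 3, 10, 5, 7)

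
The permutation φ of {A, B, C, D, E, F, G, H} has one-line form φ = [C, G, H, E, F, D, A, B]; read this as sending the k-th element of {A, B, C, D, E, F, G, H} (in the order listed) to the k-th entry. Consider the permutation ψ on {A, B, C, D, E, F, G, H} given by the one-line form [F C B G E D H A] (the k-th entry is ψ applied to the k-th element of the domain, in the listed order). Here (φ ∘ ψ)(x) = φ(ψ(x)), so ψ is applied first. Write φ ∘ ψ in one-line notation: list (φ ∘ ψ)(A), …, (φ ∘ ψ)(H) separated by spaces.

(φ ∘ ψ)(x) = φ(ψ(x)). Computing each image: φ(ψ(A)) = φ(F) = D, φ(ψ(B)) = φ(C) = H, φ(ψ(C)) = φ(B) = G, φ(ψ(D)) = φ(G) = A, φ(ψ(E)) = φ(E) = F, φ(ψ(F)) = φ(D) = E, φ(ψ(G)) = φ(H) = B, φ(ψ(H)) = φ(A) = C.
Hence φ ∘ ψ = [D H G A F E B C].

D H G A F E B C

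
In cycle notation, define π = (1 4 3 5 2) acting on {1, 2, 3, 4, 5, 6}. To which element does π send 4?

3

Within (1 4 3 5 2), 4 ↦ 3.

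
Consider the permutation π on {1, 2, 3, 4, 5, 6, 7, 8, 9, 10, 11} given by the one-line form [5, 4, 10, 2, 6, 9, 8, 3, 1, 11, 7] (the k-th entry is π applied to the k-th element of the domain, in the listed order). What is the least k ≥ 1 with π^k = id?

Writing π as disjoint cycles, the cycle lengths are 5, 4, 2.
The order of π is the least common multiple of its cycle lengths: lcm(5, 4, 2) = 20.

20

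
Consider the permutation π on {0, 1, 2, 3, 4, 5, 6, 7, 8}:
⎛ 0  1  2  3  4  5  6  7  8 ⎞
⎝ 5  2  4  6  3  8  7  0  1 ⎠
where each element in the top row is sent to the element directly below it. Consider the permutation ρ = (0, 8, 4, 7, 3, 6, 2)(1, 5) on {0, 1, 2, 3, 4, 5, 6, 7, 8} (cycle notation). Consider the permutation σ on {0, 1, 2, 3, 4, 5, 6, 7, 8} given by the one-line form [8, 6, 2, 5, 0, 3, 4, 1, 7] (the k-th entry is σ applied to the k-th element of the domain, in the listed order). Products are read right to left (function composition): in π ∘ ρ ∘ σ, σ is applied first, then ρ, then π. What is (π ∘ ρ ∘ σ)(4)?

(π ∘ ρ ∘ σ)(4) = π(ρ(σ(4))). σ(4) = 0, then ρ(0) = 8, then π(8) = 1, so the result is 1.

1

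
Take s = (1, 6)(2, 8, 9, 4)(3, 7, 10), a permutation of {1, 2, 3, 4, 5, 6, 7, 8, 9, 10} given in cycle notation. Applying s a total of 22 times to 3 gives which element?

7

3 lies in the 3-cycle (3, 7, 10).
Since the cycle has length 3, s^22 acts on it the same as s^1 (22 mod 3 = 1).
Stepping 1 place around the cycle: 3 → 7.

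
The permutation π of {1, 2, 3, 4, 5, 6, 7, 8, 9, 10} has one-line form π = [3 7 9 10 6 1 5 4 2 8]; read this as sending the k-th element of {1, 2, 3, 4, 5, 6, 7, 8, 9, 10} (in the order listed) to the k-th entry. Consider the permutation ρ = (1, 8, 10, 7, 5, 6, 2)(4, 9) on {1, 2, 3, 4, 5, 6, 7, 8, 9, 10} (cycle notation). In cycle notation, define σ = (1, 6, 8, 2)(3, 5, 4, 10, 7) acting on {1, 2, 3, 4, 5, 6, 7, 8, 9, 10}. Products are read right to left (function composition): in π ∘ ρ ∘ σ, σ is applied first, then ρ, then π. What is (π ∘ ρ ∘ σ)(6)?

Apply the permutations in order: σ(6) = 8, then ρ(8) = 10, then π(10) = 8. So (π ∘ ρ ∘ σ)(6) = 8.

8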